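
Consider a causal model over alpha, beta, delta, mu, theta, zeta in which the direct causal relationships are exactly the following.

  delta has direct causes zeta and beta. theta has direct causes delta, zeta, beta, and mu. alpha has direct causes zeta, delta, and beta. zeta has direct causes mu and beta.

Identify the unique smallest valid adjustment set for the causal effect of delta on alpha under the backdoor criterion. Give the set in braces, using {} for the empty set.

{beta, zeta}

Variables eligible for adjustment (non-descendants of delta, excluding delta and alpha): {beta, mu, zeta}.
Backdoor paths from delta to alpha:
  P1: delta <- beta -> zeta -> alpha
  P2: delta <- beta -> alpha
  P3: delta <- beta -> theta <- mu -> zeta -> alpha
  P4: delta <- beta -> theta <- zeta -> alpha
  P5: delta <- zeta <- mu -> theta <- beta -> alpha
  P6: delta <- zeta <- beta -> alpha
  P7: delta <- zeta -> alpha
  P8: delta <- zeta -> theta <- beta -> alpha
The empty set is not sufficient: P1 (delta <- beta -> zeta -> alpha) has no collider blocking it and no conditioned non-collider, so it is open.
Try {beta, zeta}:
  P1: blocked at fork node beta ∈ conditioning set.
  P2: blocked at fork node beta ∈ conditioning set.
  P3: blocked at fork node beta ∈ conditioning set.
  P4: blocked at fork node beta ∈ conditioning set.
  P5: blocked at chain node zeta ∈ conditioning set.
  P6: blocked at chain node zeta ∈ conditioning set.
  P7: blocked at fork node zeta ∈ conditioning set.
  P8: blocked at fork node zeta ∈ conditioning set.
{beta, zeta} contains no descendant of delta and blocks every backdoor path.
Every element of {beta, zeta} is needed (dropping beta leaves P2 open; dropping zeta leaves P7 open), so no proper subset is valid.
Among all size-2 subsets of the eligible variables, only {beta, zeta} blocks every backdoor path, so it is the unique smallest valid adjustment set.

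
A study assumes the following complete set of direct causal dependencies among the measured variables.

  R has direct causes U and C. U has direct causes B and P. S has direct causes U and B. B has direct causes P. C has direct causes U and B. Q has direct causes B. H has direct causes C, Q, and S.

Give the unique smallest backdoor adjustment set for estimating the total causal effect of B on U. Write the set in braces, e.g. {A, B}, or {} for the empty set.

Variables eligible for adjustment (non-descendants of B, excluding B and U): {P}.
Backdoor paths from B to U:
  P1: B <- P -> U
The empty set is not sufficient: P1 (B <- P -> U) has no collider blocking it and no conditioned non-collider, so it is open.
Try {P}:
  P1: blocked at fork node P ∈ conditioning set.
{P} contains no descendant of B and blocks every backdoor path.
{P} is the unique smallest valid adjustment set.

{P}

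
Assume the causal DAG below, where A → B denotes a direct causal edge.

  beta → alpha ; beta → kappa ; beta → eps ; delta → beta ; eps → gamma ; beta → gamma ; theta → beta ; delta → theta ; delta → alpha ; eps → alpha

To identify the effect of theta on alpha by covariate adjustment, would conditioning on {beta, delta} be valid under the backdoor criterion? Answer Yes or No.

Backdoor paths from theta to alpha (paths whose first edge points into theta):
  P1: theta <- delta -> beta -> eps -> alpha
  P2: theta <- delta -> beta -> gamma <- eps -> alpha
  P3: theta <- delta -> beta -> alpha
  P4: theta <- delta -> alpha
Condition 1 (no descendant of theta in the set): FAILS — beta is a descendant of theta.
Condition 2 (every backdoor path blocked by {beta, delta}):
  P1: blocked at fork node delta ∈ conditioning set.
  P2: blocked at fork node delta ∈ conditioning set.
  P3: blocked at fork node delta ∈ conditioning set.
  P4: blocked at fork node delta ∈ conditioning set.
{beta, delta} does not satisfy the backdoor criterion.

No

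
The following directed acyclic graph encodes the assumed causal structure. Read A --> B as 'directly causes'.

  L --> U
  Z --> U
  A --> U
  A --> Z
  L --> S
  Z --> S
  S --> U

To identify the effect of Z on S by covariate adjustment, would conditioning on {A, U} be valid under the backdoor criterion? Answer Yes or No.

No

Backdoor paths from Z to S (paths whose first edge points into Z):
  P1: Z <- A -> U <- L -> S
  P2: Z <- A -> U <- S
Condition 1 (no descendant of Z in the set): FAILS — U is a descendant of Z.
Condition 2 (every backdoor path blocked by {A, U}):
  P1: blocked at fork node A ∈ conditioning set.
  P2: blocked at fork node A ∈ conditioning set.
{A, U} does not satisfy the backdoor criterion.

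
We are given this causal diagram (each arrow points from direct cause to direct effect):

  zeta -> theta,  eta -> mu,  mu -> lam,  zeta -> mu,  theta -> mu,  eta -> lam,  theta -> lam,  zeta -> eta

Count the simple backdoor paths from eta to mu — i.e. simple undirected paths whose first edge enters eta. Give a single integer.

A backdoor path from eta to mu is any simple undirected path whose first edge points into eta (i.e. leaves eta via a parent).
Parents of eta: {zeta}.
Enumerating:
  P1: eta <- zeta -> theta -> mu
  P2: eta <- zeta -> theta -> lam <- mu
  P3: eta <- zeta -> mu
That exhausts the simple backdoor paths. Count: 3.

3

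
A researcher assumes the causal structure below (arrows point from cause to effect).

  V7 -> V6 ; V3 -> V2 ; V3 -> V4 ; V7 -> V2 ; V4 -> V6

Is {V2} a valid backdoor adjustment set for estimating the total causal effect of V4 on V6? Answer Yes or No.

No

Backdoor paths from V4 to V6 (paths whose first edge points into V4):
  P1: V4 <- V3 -> V2 <- V7 -> V6
Condition 1 (no descendant of V4 in the set): holds — descendants of V4 are {V6}; none are in {V2}.
Condition 2 (every backdoor path blocked by {V2}):
  P1: open — collider(s) V2 are conditioned on (or have a conditioned descendant) and no non-collider on the path is in the set.
{V2} does not satisfy the backdoor criterion.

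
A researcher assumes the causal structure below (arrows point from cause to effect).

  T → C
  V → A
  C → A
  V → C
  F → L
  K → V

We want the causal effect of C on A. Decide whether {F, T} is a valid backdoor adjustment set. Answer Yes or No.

Backdoor paths from C to A (paths whose first edge points into C):
  P1: C <- V -> A
Condition 1 (no descendant of C in the set): holds — descendants of C are {A}; none are in {F, T}.
Condition 2 (every backdoor path blocked by {F, T}):
  P1: open — no interior node is in the conditioning set.
{F, T} does not satisfy the backdoor criterion.

No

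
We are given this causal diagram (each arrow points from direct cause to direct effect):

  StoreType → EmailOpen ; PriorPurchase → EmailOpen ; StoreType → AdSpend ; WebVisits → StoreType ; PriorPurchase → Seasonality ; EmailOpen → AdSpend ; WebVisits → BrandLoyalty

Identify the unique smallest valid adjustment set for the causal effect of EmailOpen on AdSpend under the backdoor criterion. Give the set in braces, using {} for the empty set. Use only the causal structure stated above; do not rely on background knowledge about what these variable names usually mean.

Variables eligible for adjustment (non-descendants of EmailOpen, excluding EmailOpen and AdSpend): {BrandLoyalty, PriorPurchase, Seasonality, StoreType, WebVisits}.
Backdoor paths from EmailOpen to AdSpend:
  P1: EmailOpen <- StoreType -> AdSpend
The empty set is not sufficient: P1 (EmailOpen <- StoreType -> AdSpend) has no collider blocking it and no conditioned non-collider, so it is open.
Try {StoreType}:
  P1: blocked at fork node StoreType ∈ conditioning set.
{StoreType} contains no descendant of EmailOpen and blocks every backdoor path.
No other singleton works — e.g. {WebVisits} leaves P1 open — so {StoreType} is the unique smallest valid adjustment set.

{StoreType}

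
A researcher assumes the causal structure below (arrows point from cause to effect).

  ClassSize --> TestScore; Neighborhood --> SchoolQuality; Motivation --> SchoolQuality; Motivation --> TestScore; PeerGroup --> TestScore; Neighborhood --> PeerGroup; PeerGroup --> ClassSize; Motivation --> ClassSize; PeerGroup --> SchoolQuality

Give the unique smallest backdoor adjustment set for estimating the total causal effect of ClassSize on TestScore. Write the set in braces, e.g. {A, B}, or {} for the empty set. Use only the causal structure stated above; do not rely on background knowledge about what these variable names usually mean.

Variables eligible for adjustment (non-descendants of ClassSize, excluding ClassSize and TestScore): {Motivation, Neighborhood, PeerGroup, SchoolQuality}.
Backdoor paths from ClassSize to TestScore:
  P1: ClassSize <- Motivation -> SchoolQuality <- Neighborhood -> PeerGroup -> TestScore
  P2: ClassSize <- Motivation -> SchoolQuality <- PeerGroup -> TestScore
  P3: ClassSize <- Motivation -> TestScore
  P4: ClassSize <- PeerGroup <- Neighborhood -> SchoolQuality <- Motivation -> TestScore
  P5: ClassSize <- PeerGroup -> SchoolQuality <- Motivation -> TestScore
  P6: ClassSize <- PeerGroup -> TestScore
The empty set is not sufficient: P3 (ClassSize <- Motivation -> TestScore) has no collider blocking it and no conditioned non-collider, so it is open.
Try {Motivation, PeerGroup}:
  P1: blocked at fork node Motivation ∈ conditioning set.
  P2: blocked at fork node Motivation ∈ conditioning set.
  P3: blocked at fork node Motivation ∈ conditioning set.
  P4: blocked at chain node PeerGroup ∈ conditioning set.
  P5: blocked at fork node PeerGroup ∈ conditioning set.
  P6: blocked at fork node PeerGroup ∈ conditioning set.
{Motivation, PeerGroup} contains no descendant of ClassSize and blocks every backdoor path.
Every element of {Motivation, PeerGroup} is needed (dropping Motivation leaves P3 open; dropping PeerGroup leaves P6 open), so no proper subset is valid.
Among all size-2 subsets of the eligible variables, only {Motivation, PeerGroup} blocks every backdoor path, so it is the unique smallest valid adjustment set.

{Motivation, PeerGroup}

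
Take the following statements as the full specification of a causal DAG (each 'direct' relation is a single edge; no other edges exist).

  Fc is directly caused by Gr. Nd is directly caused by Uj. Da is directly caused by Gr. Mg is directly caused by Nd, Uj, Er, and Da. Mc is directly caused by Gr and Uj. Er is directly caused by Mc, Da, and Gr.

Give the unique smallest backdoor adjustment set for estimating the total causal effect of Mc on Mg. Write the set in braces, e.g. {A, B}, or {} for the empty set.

Variables eligible for adjustment (non-descendants of Mc, excluding Mc and Mg): {Da, Fc, Gr, Nd, Uj}.
Backdoor paths from Mc to Mg:
  P1: Mc <- Gr -> Da -> Er -> Mg
  P2: Mc <- Gr -> Da -> Mg
  P3: Mc <- Gr -> Er <- Da -> Mg
  P4: Mc <- Gr -> Er -> Mg
  P5: Mc <- Uj -> Nd -> Mg
  P6: Mc <- Uj -> Mg
The empty set is not sufficient: P1 (Mc <- Gr -> Da -> Er -> Mg) has no collider blocking it and no conditioned non-collider, so it is open.
Try {Gr, Uj}:
  P1: blocked at fork node Gr ∈ conditioning set.
  P2: blocked at fork node Gr ∈ conditioning set.
  P3: blocked at fork node Gr ∈ conditioning set.
  P4: blocked at fork node Gr ∈ conditioning set.
  P5: blocked at fork node Uj ∈ conditioning set.
  P6: blocked at fork node Uj ∈ conditioning set.
{Gr, Uj} contains no descendant of Mc and blocks every backdoor path.
Every element of {Gr, Uj} is needed (dropping Gr leaves P1 open; dropping Uj leaves P5 open), so no proper subset is valid.
Among all size-2 subsets of the eligible variables, only {Gr, Uj} blocks every backdoor path, so it is the unique smallest valid adjustment set.

{Gr, Uj}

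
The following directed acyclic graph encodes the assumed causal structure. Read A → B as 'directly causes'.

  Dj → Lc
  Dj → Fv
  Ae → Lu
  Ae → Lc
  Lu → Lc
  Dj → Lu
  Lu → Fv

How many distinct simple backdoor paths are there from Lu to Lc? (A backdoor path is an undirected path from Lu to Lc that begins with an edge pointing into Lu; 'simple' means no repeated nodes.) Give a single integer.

2

A backdoor path from Lu to Lc is any simple undirected path whose first edge points into Lu (i.e. leaves Lu via a parent).
Parents of Lu: {Ae, Dj}.
Enumerating:
  P1: Lu <- Ae -> Lc
  P2: Lu <- Dj -> Lc
That exhausts the simple backdoor paths. Count: 2.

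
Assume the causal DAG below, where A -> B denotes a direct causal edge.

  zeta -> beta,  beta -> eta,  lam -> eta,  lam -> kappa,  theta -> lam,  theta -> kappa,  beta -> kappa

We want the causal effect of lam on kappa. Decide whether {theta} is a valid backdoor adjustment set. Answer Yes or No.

Yes

Backdoor paths from lam to kappa (paths whose first edge points into lam):
  P1: lam <- theta -> kappa
Condition 1 (no descendant of lam in the set): holds — descendants of lam are {eta, kappa}; none are in {theta}.
Condition 2 (every backdoor path blocked by {theta}):
  P1: blocked at fork node theta ∈ conditioning set.
{theta} satisfies the backdoor criterion.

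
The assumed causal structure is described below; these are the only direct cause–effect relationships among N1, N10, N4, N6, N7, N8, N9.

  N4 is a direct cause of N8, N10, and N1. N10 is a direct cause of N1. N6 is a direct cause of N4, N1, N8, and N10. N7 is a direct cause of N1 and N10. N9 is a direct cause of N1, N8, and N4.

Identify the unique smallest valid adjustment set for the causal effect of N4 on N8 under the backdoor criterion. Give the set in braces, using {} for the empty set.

{N6, N9}

Variables eligible for adjustment (non-descendants of N4, excluding N4 and N8): {N6, N7, N9}.
Backdoor paths from N4 to N8:
  P1: N4 <- N9 -> N8
  P2: N4 <- N9 -> N1 <- N6 -> N8
  P3: N4 <- N9 -> N1 <- N7 -> N10 <- N6 -> N8
  P4: N4 <- N9 -> N1 <- N10 <- N6 -> N8
  P5: N4 <- N6 -> N10 <- N7 -> N1 <- N9 -> N8
  P6: N4 <- N6 -> N10 -> N1 <- N9 -> N8
  P7: N4 <- N6 -> N8
  P8: N4 <- N6 -> N1 <- N9 -> N8
The empty set is not sufficient: P1 (N4 <- N9 -> N8) has no collider blocking it and no conditioned non-collider, so it is open.
Try {N6, N9}:
  P1: blocked at fork node N9 ∈ conditioning set.
  P2: blocked at fork node N9 ∈ conditioning set.
  P3: blocked at fork node N9 ∈ conditioning set.
  P4: blocked at fork node N9 ∈ conditioning set.
  P5: blocked at fork node N6 ∈ conditioning set.
  P6: blocked at fork node N6 ∈ conditioning set.
  P7: blocked at fork node N6 ∈ conditioning set.
  P8: blocked at fork node N6 ∈ conditioning set.
{N6, N9} contains no descendant of N4 and blocks every backdoor path.
Every element of {N6, N9} is needed (dropping N6 leaves P7 open; dropping N9 leaves P1 open), so no proper subset is valid.
Among all size-2 subsets of the eligible variables, only {N6, N9} blocks every backdoor path, so it is the unique smallest valid adjustment set.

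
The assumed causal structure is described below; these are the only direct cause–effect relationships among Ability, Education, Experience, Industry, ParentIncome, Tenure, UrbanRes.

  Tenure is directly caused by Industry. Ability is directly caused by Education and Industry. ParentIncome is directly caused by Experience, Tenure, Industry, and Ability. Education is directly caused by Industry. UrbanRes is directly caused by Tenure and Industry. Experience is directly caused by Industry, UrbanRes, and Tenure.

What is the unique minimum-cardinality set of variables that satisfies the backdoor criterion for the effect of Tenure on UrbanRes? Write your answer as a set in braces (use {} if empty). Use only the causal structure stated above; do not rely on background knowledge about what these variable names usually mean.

Variables eligible for adjustment (non-descendants of Tenure, excluding Tenure and UrbanRes): {Ability, Education, Industry}.
Backdoor paths from Tenure to UrbanRes:
  P1: Tenure <- Industry -> Education -> Ability -> ParentIncome <- Experience <- UrbanRes
  P2: Tenure <- Industry -> UrbanRes
  P3: Tenure <- Industry -> Ability -> ParentIncome <- Experience <- UrbanRes
  P4: Tenure <- Industry -> Experience <- UrbanRes
  P5: Tenure <- Industry -> ParentIncome <- Experience <- UrbanRes
The empty set is not sufficient: P2 (Tenure <- Industry -> UrbanRes) has no collider blocking it and no conditioned non-collider, so it is open.
Try {Industry}:
  P1: blocked at fork node Industry ∈ conditioning set.
  P2: blocked at fork node Industry ∈ conditioning set.
  P3: blocked at fork node Industry ∈ conditioning set.
  P4: blocked at fork node Industry ∈ conditioning set.
  P5: blocked at fork node Industry ∈ conditioning set.
{Industry} contains no descendant of Tenure and blocks every backdoor path.
No other singleton works — e.g. {Education} leaves P2 open — so {Industry} is the unique smallest valid adjustment set.

{Industry}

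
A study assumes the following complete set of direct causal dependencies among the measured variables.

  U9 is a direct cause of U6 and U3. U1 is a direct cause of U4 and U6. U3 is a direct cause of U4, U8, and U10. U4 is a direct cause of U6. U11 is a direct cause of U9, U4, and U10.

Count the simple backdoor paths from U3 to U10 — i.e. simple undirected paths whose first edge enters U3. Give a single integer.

A backdoor path from U3 to U10 is any simple undirected path whose first edge points into U3 (i.e. leaves U3 via a parent).
Parents of U3: {U9}.
Enumerating:
  P1: U3 <- U9 <- U11 -> U10
  P2: U3 <- U9 -> U6 <- U1 -> U4 <- U11 -> U10
  P3: U3 <- U9 -> U6 <- U4 <- U11 -> U10
That exhausts the simple backdoor paths. Count: 3.

3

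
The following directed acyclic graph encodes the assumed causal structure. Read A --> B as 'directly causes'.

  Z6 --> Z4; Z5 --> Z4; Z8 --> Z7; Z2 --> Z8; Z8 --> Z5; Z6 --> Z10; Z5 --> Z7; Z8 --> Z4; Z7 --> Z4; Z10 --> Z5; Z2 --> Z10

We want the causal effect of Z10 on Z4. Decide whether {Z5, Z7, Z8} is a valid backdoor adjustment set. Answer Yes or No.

No

Backdoor paths from Z10 to Z4 (paths whose first edge points into Z10):
  P1: Z10 <- Z6 -> Z4
  P2: Z10 <- Z2 -> Z8 -> Z5 -> Z7 -> Z4
  P3: Z10 <- Z2 -> Z8 -> Z5 -> Z4
  P4: Z10 <- Z2 -> Z8 -> Z7 <- Z5 -> Z4
  P5: Z10 <- Z2 -> Z8 -> Z7 -> Z4
  P6: Z10 <- Z2 -> Z8 -> Z4
Condition 1 (no descendant of Z10 in the set): FAILS — Z5 and Z7 are descendants of Z10.
Condition 2 (every backdoor path blocked by {Z5, Z7, Z8}):
  P1: open — no interior node is in the conditioning set.
  P2: blocked at chain node Z8 ∈ conditioning set.
  P3: blocked at chain node Z8 ∈ conditioning set.
  P4: blocked at chain node Z8 ∈ conditioning set.
  P5: blocked at chain node Z8 ∈ conditioning set.
  P6: blocked at chain node Z8 ∈ conditioning set.
{Z5, Z7, Z8} does not satisfy the backdoor criterion.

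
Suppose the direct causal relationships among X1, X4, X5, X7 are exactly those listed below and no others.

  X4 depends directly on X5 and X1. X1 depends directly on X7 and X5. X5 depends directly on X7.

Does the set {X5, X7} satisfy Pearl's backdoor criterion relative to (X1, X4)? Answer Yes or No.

Backdoor paths from X1 to X4 (paths whose first edge points into X1):
  P1: X1 <- X7 -> X5 -> X4
  P2: X1 <- X5 -> X4
Condition 1 (no descendant of X1 in the set): holds — descendants of X1 are {X4}; none are in {X5, X7}.
Condition 2 (every backdoor path blocked by {X5, X7}):
  P1: blocked at fork node X7 ∈ conditioning set.
  P2: blocked at fork node X5 ∈ conditioning set.
{X5, X7} satisfies the backdoor criterion.

Yes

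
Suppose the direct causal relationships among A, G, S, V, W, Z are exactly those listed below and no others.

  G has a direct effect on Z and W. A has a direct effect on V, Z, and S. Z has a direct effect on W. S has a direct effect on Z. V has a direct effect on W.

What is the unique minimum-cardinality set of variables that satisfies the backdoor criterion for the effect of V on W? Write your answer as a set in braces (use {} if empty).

{A}

Variables eligible for adjustment (non-descendants of V, excluding V and W): {A, G, S, Z}.
Backdoor paths from V to W:
  P1: V <- A -> S -> Z <- G -> W
  P2: V <- A -> S -> Z -> W
  P3: V <- A -> Z <- G -> W
  P4: V <- A -> Z -> W
The empty set is not sufficient: P2 (V <- A -> S -> Z -> W) has no collider blocking it and no conditioned non-collider, so it is open.
Try {A}:
  P1: blocked at fork node A ∈ conditioning set.
  P2: blocked at fork node A ∈ conditioning set.
  P3: blocked at fork node A ∈ conditioning set.
  P4: blocked at fork node A ∈ conditioning set.
{A} contains no descendant of V and blocks every backdoor path.
No other singleton works — e.g. {G} leaves P2 open — so {A} is the unique smallest valid adjustment set.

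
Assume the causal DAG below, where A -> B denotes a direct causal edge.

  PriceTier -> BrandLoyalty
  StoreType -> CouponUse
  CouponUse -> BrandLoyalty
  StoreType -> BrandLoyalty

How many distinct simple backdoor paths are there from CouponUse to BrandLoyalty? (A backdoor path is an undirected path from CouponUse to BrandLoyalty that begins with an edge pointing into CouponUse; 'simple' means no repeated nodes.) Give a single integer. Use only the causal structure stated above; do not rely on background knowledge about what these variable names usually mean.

1

A backdoor path from CouponUse to BrandLoyalty is any simple undirected path whose first edge points into CouponUse (i.e. leaves CouponUse via a parent).
Parents of CouponUse: {StoreType}.
Enumerating:
  P1: CouponUse <- StoreType -> BrandLoyalty
That exhausts the simple backdoor paths. Count: 1.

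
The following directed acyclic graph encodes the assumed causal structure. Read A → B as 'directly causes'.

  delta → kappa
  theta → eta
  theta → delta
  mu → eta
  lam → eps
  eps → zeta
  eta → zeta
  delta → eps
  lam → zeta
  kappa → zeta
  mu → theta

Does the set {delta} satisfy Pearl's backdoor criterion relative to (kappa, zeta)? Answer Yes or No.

Backdoor paths from kappa to zeta (paths whose first edge points into kappa):
  P1: kappa <- delta <- theta <- mu -> eta -> zeta
  P2: kappa <- delta <- theta -> eta -> zeta
  P3: kappa <- delta -> eps <- lam -> zeta
  P4: kappa <- delta -> eps -> zeta
Condition 1 (no descendant of kappa in the set): holds — descendants of kappa are {zeta}; none are in {delta}.
Condition 2 (every backdoor path blocked by {delta}):
  P1: blocked at chain node delta ∈ conditioning set.
  P2: blocked at chain node delta ∈ conditioning set.
  P3: blocked at fork node delta ∈ conditioning set.
  P4: blocked at fork node delta ∈ conditioning set.
{delta} satisfies the backdoor criterion.

Yes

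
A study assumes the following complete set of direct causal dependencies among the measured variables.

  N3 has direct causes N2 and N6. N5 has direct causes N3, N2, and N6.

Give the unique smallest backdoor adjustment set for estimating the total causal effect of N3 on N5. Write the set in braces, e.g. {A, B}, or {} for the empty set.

{N2, N6}

Variables eligible for adjustment (non-descendants of N3, excluding N3 and N5): {N2, N6}.
Backdoor paths from N3 to N5:
  P1: N3 <- N2 -> N5
  P2: N3 <- N6 -> N5
The empty set is not sufficient: P1 (N3 <- N2 -> N5) has no collider blocking it and no conditioned non-collider, so it is open.
Try {N2, N6}:
  P1: blocked at fork node N2 ∈ conditioning set.
  P2: blocked at fork node N6 ∈ conditioning set.
{N2, N6} contains no descendant of N3 and blocks every backdoor path.
Every element of {N2, N6} is needed (dropping N2 leaves P1 open; dropping N6 leaves P2 open), so no proper subset is valid.
Among all size-2 subsets of the eligible variables, only {N2, N6} blocks every backdoor path, so it is the unique smallest valid adjustment set.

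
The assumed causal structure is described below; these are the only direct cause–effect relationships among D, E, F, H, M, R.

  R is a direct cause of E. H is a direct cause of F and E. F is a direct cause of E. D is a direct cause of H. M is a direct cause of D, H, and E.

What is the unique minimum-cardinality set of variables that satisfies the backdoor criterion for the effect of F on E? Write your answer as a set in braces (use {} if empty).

Variables eligible for adjustment (non-descendants of F, excluding F and E): {D, H, M, R}.
Backdoor paths from F to E:
  P1: F <- H <- M -> E
  P2: F <- H <- D <- M -> E
  P3: F <- H -> E
The empty set is not sufficient: P1 (F <- H <- M -> E) has no collider blocking it and no conditioned non-collider, so it is open.
Try {H}:
  P1: blocked at chain node H ∈ conditioning set.
  P2: blocked at chain node H ∈ conditioning set.
  P3: blocked at fork node H ∈ conditioning set.
{H} contains no descendant of F and blocks every backdoor path.
No other singleton works — e.g. {M} leaves P3 open — so {H} is the unique smallest valid adjustment set.

{H}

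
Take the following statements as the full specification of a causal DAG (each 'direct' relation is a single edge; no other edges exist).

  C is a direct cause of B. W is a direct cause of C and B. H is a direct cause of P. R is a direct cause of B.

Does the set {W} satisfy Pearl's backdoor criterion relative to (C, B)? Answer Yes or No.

Backdoor paths from C to B (paths whose first edge points into C):
  P1: C <- W -> B
Condition 1 (no descendant of C in the set): holds — descendants of C are {B}; none are in {W}.
Condition 2 (every backdoor path blocked by {W}):
  P1: blocked at fork node W ∈ conditioning set.
{W} satisfies the backdoor criterion.

Yes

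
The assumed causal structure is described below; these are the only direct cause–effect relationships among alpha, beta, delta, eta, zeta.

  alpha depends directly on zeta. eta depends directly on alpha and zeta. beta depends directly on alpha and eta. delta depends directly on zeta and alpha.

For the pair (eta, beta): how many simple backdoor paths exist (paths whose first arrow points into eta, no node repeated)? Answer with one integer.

3

A backdoor path from eta to beta is any simple undirected path whose first edge points into eta (i.e. leaves eta via a parent).
Parents of eta: {alpha, zeta}.
Enumerating:
  P1: eta <- zeta -> alpha -> beta
  P2: eta <- zeta -> delta <- alpha -> beta
  P3: eta <- alpha -> beta
That exhausts the simple backdoor paths. Count: 3.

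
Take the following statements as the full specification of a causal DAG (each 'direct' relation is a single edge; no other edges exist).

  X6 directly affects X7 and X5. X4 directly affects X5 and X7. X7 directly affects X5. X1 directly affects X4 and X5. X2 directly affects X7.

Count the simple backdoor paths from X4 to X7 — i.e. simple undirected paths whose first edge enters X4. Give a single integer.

2

A backdoor path from X4 to X7 is any simple undirected path whose first edge points into X4 (i.e. leaves X4 via a parent).
Parents of X4: {X1}.
Enumerating:
  P1: X4 <- X1 -> X5 <- X6 -> X7
  P2: X4 <- X1 -> X5 <- X7
That exhausts the simple backdoor paths. Count: 2.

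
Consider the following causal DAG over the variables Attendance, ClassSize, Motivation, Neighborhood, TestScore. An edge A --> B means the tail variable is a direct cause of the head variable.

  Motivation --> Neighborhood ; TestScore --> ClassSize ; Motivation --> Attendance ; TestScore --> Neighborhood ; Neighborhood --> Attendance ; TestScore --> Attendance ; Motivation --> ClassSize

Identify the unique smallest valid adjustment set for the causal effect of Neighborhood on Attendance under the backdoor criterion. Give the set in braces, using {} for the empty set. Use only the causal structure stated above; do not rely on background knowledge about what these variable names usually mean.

Variables eligible for adjustment (non-descendants of Neighborhood, excluding Neighborhood and Attendance): {ClassSize, Motivation, TestScore}.
Backdoor paths from Neighborhood to Attendance:
  P1: Neighborhood <- Motivation -> ClassSize <- TestScore -> Attendance
  P2: Neighborhood <- Motivation -> Attendance
  P3: Neighborhood <- TestScore -> ClassSize <- Motivation -> Attendance
  P4: Neighborhood <- TestScore -> Attendance
The empty set is not sufficient: P2 (Neighborhood <- Motivation -> Attendance) has no collider blocking it and no conditioned non-collider, so it is open.
Try {Motivation, TestScore}:
  P1: blocked at fork node Motivation ∈ conditioning set.
  P2: blocked at fork node Motivation ∈ conditioning set.
  P3: blocked at fork node TestScore ∈ conditioning set.
  P4: blocked at fork node TestScore ∈ conditioning set.
{Motivation, TestScore} contains no descendant of Neighborhood and blocks every backdoor path.
Every element of {Motivation, TestScore} is needed (dropping Motivation leaves P2 open; dropping TestScore leaves P4 open), so no proper subset is valid.
Among all size-2 subsets of the eligible variables, only {Motivation, TestScore} blocks every backdoor path, so it is the unique smallest valid adjustment set.

{Motivation, TestScore}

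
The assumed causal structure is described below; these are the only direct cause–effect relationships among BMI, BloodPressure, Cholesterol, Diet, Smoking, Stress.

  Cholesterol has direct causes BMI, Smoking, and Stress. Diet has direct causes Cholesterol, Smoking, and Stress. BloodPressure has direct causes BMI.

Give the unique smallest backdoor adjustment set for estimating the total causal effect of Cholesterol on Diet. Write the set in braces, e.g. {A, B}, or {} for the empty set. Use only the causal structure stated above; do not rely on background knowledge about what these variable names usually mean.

Variables eligible for adjustment (non-descendants of Cholesterol, excluding Cholesterol and Diet): {BMI, BloodPressure, Smoking, Stress}.
Backdoor paths from Cholesterol to Diet:
  P1: Cholesterol <- Stress -> Diet
  P2: Cholesterol <- Smoking -> Diet
The empty set is not sufficient: P1 (Cholesterol <- Stress -> Diet) has no collider blocking it and no conditioned non-collider, so it is open.
Try {Smoking, Stress}:
  P1: blocked at fork node Stress ∈ conditioning set.
  P2: blocked at fork node Smoking ∈ conditioning set.
{Smoking, Stress} contains no descendant of Cholesterol and blocks every backdoor path.
Every element of {Smoking, Stress} is needed (dropping Smoking leaves P2 open; dropping Stress leaves P1 open), so no proper subset is valid.
Among all size-2 subsets of the eligible variables, only {Smoking, Stress} blocks every backdoor path, so it is the unique smallest valid adjustment set.

{Smoking, Stress}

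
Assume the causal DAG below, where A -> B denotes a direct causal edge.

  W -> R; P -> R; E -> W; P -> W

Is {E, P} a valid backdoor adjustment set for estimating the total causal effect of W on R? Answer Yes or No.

Backdoor paths from W to R (paths whose first edge points into W):
  P1: W <- P -> R
Condition 1 (no descendant of W in the set): holds — descendants of W are {R}; none are in {E, P}.
Condition 2 (every backdoor path blocked by {E, P}):
  P1: blocked at fork node P ∈ conditioning set.
{E, P} satisfies the backdoor criterion.

Yes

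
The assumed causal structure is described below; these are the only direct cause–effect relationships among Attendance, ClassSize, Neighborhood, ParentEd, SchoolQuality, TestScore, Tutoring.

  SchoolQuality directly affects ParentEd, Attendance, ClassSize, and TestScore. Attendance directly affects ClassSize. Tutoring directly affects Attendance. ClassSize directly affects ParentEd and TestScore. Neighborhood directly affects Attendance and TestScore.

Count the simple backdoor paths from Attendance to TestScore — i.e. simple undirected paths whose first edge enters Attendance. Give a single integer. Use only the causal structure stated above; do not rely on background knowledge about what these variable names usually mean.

A backdoor path from Attendance to TestScore is any simple undirected path whose first edge points into Attendance (i.e. leaves Attendance via a parent).
Parents of Attendance: {Neighborhood, SchoolQuality, Tutoring}.
Enumerating:
  P1: Attendance <- Neighborhood -> TestScore
  P2: Attendance <- SchoolQuality -> ClassSize -> TestScore
  P3: Attendance <- SchoolQuality -> TestScore
  P4: Attendance <- SchoolQuality -> ParentEd <- ClassSize -> TestScore
That exhausts the simple backdoor paths. Count: 4.

4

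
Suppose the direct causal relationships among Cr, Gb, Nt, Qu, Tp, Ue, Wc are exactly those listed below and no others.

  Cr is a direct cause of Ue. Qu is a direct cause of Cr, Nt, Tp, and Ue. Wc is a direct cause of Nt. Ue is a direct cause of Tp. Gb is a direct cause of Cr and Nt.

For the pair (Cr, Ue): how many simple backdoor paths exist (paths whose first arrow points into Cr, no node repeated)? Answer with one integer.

4

A backdoor path from Cr to Ue is any simple undirected path whose first edge points into Cr (i.e. leaves Cr via a parent).
Parents of Cr: {Gb, Qu}.
Enumerating:
  P1: Cr <- Qu -> Ue
  P2: Cr <- Qu -> Tp <- Ue
  P3: Cr <- Gb -> Nt <- Qu -> Ue
  P4: Cr <- Gb -> Nt <- Qu -> Tp <- Ue
That exhausts the simple backdoor paths. Count: 4.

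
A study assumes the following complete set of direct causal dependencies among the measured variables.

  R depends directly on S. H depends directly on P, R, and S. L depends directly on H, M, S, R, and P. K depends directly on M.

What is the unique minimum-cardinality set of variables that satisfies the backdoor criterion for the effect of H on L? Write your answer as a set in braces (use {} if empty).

Variables eligible for adjustment (non-descendants of H, excluding H and L): {K, M, P, R, S}.
Backdoor paths from H to L:
  P1: H <- S -> R -> L
  P2: H <- S -> L
  P3: H <- R <- S -> L
  P4: H <- R -> L
  P5: H <- P -> L
The empty set is not sufficient: P1 (H <- S -> R -> L) has no collider blocking it and no conditioned non-collider, so it is open.
Try {P, R, S}:
  P1: blocked at fork node S ∈ conditioning set.
  P2: blocked at fork node S ∈ conditioning set.
  P3: blocked at chain node R ∈ conditioning set.
  P4: blocked at fork node R ∈ conditioning set.
  P5: blocked at fork node P ∈ conditioning set.
{P, R, S} contains no descendant of H and blocks every backdoor path.
Every element of {P, R, S} is needed (dropping P leaves P5 open; dropping R leaves P4 open; dropping S leaves P2 open), so no proper subset is valid.
Among all size-3 subsets of the eligible variables, only {P, R, S} blocks every backdoor path, so it is the unique smallest valid adjustment set.

{P, R, S}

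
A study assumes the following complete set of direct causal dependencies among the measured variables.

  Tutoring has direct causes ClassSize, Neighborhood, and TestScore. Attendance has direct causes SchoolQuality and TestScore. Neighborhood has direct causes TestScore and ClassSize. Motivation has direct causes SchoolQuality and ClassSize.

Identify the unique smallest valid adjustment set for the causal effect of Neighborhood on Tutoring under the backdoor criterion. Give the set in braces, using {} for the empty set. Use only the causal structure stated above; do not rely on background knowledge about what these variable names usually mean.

{ClassSize, TestScore}

Variables eligible for adjustment (non-descendants of Neighborhood, excluding Neighborhood and Tutoring): {Attendance, ClassSize, Motivation, SchoolQuality, TestScore}.
Backdoor paths from Neighborhood to Tutoring:
  P1: Neighborhood <- ClassSize -> Motivation <- SchoolQuality -> Attendance <- TestScore -> Tutoring
  P2: Neighborhood <- ClassSize -> Tutoring
  P3: Neighborhood <- TestScore -> Tutoring
  P4: Neighborhood <- TestScore -> Attendance <- SchoolQuality -> Motivation <- ClassSize -> Tutoring
The empty set is not sufficient: P2 (Neighborhood <- ClassSize -> Tutoring) has no collider blocking it and no conditioned non-collider, so it is open.
Try {ClassSize, TestScore}:
  P1: blocked at fork node ClassSize ∈ conditioning set.
  P2: blocked at fork node ClassSize ∈ conditioning set.
  P3: blocked at fork node TestScore ∈ conditioning set.
  P4: blocked at fork node TestScore ∈ conditioning set.
{ClassSize, TestScore} contains no descendant of Neighborhood and blocks every backdoor path.
Every element of {ClassSize, TestScore} is needed (dropping ClassSize leaves P2 open; dropping TestScore leaves P3 open), so no proper subset is valid.
Among all size-2 subsets of the eligible variables, only {ClassSize, TestScore} blocks every backdoor path, so it is the unique smallest valid adjustment set.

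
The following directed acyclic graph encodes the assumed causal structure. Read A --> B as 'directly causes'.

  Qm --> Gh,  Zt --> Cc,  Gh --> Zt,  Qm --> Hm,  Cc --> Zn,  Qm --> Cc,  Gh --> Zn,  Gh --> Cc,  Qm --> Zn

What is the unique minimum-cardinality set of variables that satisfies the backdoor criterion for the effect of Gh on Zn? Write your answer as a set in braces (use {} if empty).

{Qm}

Variables eligible for adjustment (non-descendants of Gh, excluding Gh and Zn): {Hm, Qm}.
Backdoor paths from Gh to Zn:
  P1: Gh <- Qm -> Cc -> Zn
  P2: Gh <- Qm -> Zn
The empty set is not sufficient: P1 (Gh <- Qm -> Cc -> Zn) has no collider blocking it and no conditioned non-collider, so it is open.
Try {Qm}:
  P1: blocked at fork node Qm ∈ conditioning set.
  P2: blocked at fork node Qm ∈ conditioning set.
{Qm} contains no descendant of Gh and blocks every backdoor path.
No other singleton works — e.g. {Hm} leaves P1 open — so {Qm} is the unique smallest valid adjustment set.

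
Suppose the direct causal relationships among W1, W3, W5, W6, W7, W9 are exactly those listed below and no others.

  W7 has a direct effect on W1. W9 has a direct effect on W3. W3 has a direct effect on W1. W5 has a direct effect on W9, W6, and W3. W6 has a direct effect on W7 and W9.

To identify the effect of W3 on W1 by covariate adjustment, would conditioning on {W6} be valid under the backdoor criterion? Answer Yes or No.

Backdoor paths from W3 to W1 (paths whose first edge points into W3):
  P1: W3 <- W5 -> W6 -> W7 -> W1
  P2: W3 <- W5 -> W9 <- W6 -> W7 -> W1
  P3: W3 <- W9 <- W5 -> W6 -> W7 -> W1
  P4: W3 <- W9 <- W6 -> W7 -> W1
Condition 1 (no descendant of W3 in the set): holds — descendants of W3 are {W1}; none are in {W6}.
Condition 2 (every backdoor path blocked by {W6}):
  P1: blocked at chain node W6 ∈ conditioning set.
  P2: blocked at collider W9 (neither it nor any descendant is in the conditioning set).
  P3: blocked at chain node W6 ∈ conditioning set.
  P4: blocked at fork node W6 ∈ conditioning set.
{W6} satisfies the backdoor criterion.

Yes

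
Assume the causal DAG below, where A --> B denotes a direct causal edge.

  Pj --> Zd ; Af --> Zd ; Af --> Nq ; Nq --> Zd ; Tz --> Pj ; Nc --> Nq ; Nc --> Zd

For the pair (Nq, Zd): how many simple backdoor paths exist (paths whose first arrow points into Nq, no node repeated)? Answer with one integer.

A backdoor path from Nq to Zd is any simple undirected path whose first edge points into Nq (i.e. leaves Nq via a parent).
Parents of Nq: {Af, Nc}.
Enumerating:
  P1: Nq <- Af -> Zd
  P2: Nq <- Nc -> Zd
That exhausts the simple backdoor paths. Count: 2.

2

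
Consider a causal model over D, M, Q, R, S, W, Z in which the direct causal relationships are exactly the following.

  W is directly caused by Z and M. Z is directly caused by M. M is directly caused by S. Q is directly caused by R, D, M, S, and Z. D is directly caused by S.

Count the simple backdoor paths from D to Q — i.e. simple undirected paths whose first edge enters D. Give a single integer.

A backdoor path from D to Q is any simple undirected path whose first edge points into D (i.e. leaves D via a parent).
Parents of D: {S}.
Enumerating:
  P1: D <- S -> M -> Z -> Q
  P2: D <- S -> M -> Q
  P3: D <- S -> M -> W <- Z -> Q
  P4: D <- S -> Q
That exhausts the simple backdoor paths. Count: 4.

4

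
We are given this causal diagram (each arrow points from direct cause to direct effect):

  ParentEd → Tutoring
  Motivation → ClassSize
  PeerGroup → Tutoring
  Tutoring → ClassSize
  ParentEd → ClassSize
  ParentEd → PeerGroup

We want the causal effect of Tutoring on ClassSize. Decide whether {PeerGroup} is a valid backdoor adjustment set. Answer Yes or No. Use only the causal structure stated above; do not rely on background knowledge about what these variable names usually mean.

Backdoor paths from Tutoring to ClassSize (paths whose first edge points into Tutoring):
  P1: Tutoring <- ParentEd -> ClassSize
  P2: Tutoring <- PeerGroup <- ParentEd -> ClassSize
Condition 1 (no descendant of Tutoring in the set): holds — descendants of Tutoring are {ClassSize}; none are in {PeerGroup}.
Condition 2 (every backdoor path blocked by {PeerGroup}):
  P1: open — no interior node is in the conditioning set.
  P2: blocked at chain node PeerGroup ∈ conditioning set.
{PeerGroup} does not satisfy the backdoor criterion.

No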